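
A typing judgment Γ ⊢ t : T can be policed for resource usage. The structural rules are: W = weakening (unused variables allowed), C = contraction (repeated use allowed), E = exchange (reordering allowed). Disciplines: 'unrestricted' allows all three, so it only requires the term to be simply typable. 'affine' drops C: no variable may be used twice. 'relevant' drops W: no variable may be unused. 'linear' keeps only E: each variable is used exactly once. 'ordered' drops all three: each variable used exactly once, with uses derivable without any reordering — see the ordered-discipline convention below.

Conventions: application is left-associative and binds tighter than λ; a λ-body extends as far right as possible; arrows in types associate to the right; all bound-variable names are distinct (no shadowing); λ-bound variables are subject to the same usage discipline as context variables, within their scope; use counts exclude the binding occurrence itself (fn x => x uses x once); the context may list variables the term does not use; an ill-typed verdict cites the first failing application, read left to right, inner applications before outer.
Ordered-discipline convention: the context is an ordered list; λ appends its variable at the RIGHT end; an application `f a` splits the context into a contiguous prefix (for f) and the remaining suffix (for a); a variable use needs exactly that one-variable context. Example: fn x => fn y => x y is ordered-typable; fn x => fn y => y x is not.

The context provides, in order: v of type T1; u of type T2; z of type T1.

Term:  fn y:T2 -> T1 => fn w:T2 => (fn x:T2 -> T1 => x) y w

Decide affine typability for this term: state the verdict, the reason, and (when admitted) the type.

yes — none of v, u, z, y, w, x used more than once; term : (T2 -> T1) -> T2 -> T1
counts: v: 0, u: 0, z: 0, y (bound): 1, w (bound): 1, x (bound): 1
use order (left to right): x, y, w
typing: well-typed — term : (T2 -> T1) -> T2 -> T1
summary: ordered ✗ | linear ✗ | affine ✓ | relevant ✗ | unrestricted ✓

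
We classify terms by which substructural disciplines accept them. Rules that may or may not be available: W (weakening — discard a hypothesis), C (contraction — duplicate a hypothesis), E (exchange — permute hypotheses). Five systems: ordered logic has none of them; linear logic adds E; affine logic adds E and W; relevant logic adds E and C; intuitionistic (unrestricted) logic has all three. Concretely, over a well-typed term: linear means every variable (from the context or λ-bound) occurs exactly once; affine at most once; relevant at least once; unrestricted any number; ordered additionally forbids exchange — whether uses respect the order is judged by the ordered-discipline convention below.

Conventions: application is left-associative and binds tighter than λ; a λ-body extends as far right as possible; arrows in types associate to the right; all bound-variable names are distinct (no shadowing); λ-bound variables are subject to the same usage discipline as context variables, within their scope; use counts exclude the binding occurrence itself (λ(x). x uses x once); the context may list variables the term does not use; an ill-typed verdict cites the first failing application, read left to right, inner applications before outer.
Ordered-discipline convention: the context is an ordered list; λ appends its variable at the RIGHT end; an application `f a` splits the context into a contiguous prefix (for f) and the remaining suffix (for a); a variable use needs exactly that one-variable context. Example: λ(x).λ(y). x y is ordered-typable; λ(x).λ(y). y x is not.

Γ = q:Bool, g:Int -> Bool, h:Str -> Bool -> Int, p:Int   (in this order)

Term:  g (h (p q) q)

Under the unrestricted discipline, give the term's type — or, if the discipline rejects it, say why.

not well-typed under unrestricted — fails simple typing
use counts: q ×2; g ×1; h ×1; p ×1
left-to-right use order: g, h, p, q, q
typing: ill-typed: non-arrow in function slot: Int
across the five disciplines: ordered ✗ | linear ✗ | affine ✗ | relevant ✗ | unrestricted ✗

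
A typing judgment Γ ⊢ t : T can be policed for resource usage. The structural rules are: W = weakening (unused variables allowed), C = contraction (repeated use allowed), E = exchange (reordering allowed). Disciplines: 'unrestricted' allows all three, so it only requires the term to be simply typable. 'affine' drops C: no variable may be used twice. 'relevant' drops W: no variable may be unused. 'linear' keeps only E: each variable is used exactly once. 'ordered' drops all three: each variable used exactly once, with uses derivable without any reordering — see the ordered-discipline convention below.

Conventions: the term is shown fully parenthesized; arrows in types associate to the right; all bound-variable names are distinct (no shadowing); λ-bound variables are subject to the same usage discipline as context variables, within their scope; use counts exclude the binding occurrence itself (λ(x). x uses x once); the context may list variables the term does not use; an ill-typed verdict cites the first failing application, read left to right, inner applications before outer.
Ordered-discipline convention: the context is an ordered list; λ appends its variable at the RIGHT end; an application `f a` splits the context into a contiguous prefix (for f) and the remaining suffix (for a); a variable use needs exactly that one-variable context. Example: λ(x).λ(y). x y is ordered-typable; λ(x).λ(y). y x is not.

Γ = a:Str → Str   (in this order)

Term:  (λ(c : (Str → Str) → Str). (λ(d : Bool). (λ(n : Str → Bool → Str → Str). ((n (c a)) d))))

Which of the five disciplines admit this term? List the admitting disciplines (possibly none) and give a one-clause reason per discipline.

admitted in: linear, affine, relevant, unrestricted
usage: a: 1, c (bound): 1, d (bound): 1, n (bound): 1
left-to-right use order: n, c, a, d
typing: well-typed at ((Str → Str) → Str) → Bool → (Str → Bool → Str → Str) → Str → Str
ordered: ✗ — no ordered split (uses run n, c, a, d)
linear: ✓ — exactly-once usage across a, c, d, n
affine: ✓ — no duplicate uses among a, c, d, n
relevant: ✓ — none of a, c, d, n goes unused
unrestricted: ✓ — type-checks (((Str → Str) → Str) → Bool → (Str → Bool → Str → Str) → Str → Str) and nothing is barred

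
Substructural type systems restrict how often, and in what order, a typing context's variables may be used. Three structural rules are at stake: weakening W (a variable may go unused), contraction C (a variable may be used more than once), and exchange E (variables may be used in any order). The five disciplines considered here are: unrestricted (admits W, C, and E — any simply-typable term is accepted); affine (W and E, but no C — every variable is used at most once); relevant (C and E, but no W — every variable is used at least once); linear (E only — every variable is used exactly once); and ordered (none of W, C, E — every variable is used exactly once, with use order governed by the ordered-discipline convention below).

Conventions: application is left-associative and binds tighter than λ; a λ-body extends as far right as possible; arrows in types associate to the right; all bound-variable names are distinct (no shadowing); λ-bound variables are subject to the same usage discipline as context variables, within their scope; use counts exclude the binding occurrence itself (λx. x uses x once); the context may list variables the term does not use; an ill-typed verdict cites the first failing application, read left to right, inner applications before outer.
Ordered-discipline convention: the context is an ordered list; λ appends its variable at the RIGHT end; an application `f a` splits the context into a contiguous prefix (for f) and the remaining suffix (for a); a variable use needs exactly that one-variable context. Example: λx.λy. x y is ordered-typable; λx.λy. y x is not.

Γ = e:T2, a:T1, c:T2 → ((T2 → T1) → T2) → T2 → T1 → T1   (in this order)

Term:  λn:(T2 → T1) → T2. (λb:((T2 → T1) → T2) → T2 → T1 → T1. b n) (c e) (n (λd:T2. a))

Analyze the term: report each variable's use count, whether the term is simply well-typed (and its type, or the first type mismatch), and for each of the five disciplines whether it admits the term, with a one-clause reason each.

variable uses: e ×1; a ×1; c ×1; n (bound) ×2; b (bound) ×1; d (bound) ×0
uses in reading order: b, n, c, e, n, a
typing: well-typed — term : ((T2 → T1) → T2) → T1 → T1
ordered ✗ (uses contraction: n ×2; d never used (weakening))
linear ✗ (uses contraction: n ×2; d never used (weakening))
affine ✗ (uses contraction: n ×2)
relevant ✗ (d never used (weakening))
unrestricted ✓ (simply typable at ((T2 → T1) → T2) → T1 → T1; W, C, E all held)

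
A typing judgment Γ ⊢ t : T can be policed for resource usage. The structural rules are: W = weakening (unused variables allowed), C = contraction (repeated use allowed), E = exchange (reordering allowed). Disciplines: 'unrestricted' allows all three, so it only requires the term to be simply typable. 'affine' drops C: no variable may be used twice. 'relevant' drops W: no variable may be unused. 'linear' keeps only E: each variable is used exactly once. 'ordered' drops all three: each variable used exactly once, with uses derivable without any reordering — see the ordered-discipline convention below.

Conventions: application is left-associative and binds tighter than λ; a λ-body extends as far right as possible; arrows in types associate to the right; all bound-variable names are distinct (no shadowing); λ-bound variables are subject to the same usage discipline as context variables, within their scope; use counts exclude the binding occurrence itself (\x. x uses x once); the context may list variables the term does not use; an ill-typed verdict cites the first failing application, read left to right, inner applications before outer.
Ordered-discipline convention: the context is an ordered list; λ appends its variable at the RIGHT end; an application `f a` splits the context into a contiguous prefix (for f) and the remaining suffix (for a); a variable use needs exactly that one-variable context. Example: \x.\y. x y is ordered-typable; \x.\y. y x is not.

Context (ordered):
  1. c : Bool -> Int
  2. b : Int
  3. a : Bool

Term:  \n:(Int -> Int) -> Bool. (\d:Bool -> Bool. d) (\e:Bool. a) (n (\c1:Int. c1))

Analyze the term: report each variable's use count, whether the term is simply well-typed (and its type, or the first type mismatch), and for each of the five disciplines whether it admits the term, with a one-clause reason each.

variable uses: c: 0; b: 0; a: 1; n (bound): 1; d (bound): 1; e (bound): 0; c1 (bound): 1
order of uses: d, a, n, c1
typing: well-typed at ((Int -> Int) -> Bool) -> Bool
ordered ✗ (needs weakening: c, b, e unused)
linear ✗ (needs weakening: c, b, e unused)
affine ✓ (at most one use each (c, b, a, n, d, e, c1))
relevant ✗ (needs weakening: c, b, e unused)
unrestricted ✓ (well-typed at ((Int -> Int) -> Bool) -> Bool; no restrictions here)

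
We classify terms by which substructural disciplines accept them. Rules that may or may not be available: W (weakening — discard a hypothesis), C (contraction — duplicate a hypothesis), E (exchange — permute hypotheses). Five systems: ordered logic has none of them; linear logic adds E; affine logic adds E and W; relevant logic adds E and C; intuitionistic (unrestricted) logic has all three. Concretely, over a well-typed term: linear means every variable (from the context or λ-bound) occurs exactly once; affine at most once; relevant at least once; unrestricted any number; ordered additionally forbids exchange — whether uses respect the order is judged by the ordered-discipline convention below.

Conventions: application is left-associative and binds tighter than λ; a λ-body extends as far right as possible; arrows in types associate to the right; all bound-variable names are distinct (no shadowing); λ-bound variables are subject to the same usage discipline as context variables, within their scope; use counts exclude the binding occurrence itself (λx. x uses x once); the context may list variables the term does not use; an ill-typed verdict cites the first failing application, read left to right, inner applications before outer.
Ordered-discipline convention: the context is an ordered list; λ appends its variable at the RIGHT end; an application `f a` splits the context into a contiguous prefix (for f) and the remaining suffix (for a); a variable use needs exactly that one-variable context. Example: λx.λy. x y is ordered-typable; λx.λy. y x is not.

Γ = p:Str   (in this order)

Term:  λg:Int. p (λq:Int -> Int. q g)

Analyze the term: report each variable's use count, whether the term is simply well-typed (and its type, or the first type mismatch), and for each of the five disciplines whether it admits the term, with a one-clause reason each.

usage: p ×1; g [bound] ×1; q [bound] ×1
uses in reading order: p, q, g
typing: ill-typed: can't apply a value of type Str
ordered: ✗ — the type mismatch rejects it
linear: ✗ — not simply typable
affine: ✗ — fails simple typing
relevant: ✗ — a type mismatch blocks all five
unrestricted: ✗ — the type mismatch rejects it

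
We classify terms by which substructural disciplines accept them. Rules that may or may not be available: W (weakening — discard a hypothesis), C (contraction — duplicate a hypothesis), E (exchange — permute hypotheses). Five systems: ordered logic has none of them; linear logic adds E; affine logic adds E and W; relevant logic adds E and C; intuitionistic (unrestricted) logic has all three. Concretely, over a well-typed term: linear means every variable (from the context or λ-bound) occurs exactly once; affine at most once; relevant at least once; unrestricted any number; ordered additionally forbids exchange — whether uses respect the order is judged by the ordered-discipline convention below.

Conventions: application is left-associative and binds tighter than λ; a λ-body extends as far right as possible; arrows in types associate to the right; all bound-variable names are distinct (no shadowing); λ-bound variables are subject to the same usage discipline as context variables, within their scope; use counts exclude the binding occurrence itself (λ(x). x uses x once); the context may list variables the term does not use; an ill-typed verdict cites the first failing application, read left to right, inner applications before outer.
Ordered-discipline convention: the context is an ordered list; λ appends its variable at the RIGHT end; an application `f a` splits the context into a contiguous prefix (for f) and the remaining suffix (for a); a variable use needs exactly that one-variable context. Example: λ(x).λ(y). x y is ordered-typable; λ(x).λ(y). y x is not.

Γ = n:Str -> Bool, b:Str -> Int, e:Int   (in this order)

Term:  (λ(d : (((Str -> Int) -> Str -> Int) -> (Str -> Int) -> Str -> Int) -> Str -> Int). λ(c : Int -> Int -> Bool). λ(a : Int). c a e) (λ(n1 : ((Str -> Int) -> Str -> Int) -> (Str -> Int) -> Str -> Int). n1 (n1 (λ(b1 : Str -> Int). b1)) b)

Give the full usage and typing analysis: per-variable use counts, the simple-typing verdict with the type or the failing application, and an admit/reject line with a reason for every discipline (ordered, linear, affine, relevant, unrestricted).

usage: n: 0, b: 1, e: 1, d (bound): 0, c (bound): 1, a (bound): 1, n1 (bound): 2, b1 (bound): 1
left-to-right use order: c, a, e, n1, n1, b1, b
typing: ✓ — (Int -> Int -> Bool) -> Int -> Bool
ordered: ✗, repeated use of n1 ×2; unused: n, d — weakening required
linear: ✗, repeated use of n1 ×2; unused: n, d — weakening required
affine: ✗, repeated use of n1 ×2
relevant: ✗, unused: n, d — weakening required
unrestricted: ✓, well-typed at (Int -> Int -> Bool) -> Int -> Bool; no restrictions here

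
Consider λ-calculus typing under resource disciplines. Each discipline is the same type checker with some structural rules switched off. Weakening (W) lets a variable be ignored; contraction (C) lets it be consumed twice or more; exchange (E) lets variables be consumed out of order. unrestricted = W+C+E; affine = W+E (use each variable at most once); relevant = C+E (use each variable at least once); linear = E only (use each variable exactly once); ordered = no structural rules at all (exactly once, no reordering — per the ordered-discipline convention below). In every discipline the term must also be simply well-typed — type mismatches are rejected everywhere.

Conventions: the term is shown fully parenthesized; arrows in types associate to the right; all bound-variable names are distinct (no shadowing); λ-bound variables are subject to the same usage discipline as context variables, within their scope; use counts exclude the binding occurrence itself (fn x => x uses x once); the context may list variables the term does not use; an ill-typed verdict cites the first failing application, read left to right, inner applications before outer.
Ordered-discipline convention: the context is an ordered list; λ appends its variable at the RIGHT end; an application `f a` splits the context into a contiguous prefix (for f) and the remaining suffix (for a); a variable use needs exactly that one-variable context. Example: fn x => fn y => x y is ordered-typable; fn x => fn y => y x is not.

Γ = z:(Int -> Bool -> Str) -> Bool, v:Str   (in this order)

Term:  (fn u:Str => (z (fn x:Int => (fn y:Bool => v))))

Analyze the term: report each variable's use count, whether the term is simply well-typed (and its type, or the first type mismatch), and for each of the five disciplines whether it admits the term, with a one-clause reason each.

use counts: z: 1; v: 1; u (bound): 0; x (bound): 0; y (bound): 0
use order (left to right): z, v
typing: the term checks, with type Str -> Bool
ordered: ✗, needs weakening: u, x, y unused
linear: ✗, needs weakening: u, x, y unused
affine: ✓, at most one use each (z, v, u, x, y)
relevant: ✗, needs weakening: u, x, y unused
unrestricted: ✓, simply typable at Str -> Bool; W, C, E all held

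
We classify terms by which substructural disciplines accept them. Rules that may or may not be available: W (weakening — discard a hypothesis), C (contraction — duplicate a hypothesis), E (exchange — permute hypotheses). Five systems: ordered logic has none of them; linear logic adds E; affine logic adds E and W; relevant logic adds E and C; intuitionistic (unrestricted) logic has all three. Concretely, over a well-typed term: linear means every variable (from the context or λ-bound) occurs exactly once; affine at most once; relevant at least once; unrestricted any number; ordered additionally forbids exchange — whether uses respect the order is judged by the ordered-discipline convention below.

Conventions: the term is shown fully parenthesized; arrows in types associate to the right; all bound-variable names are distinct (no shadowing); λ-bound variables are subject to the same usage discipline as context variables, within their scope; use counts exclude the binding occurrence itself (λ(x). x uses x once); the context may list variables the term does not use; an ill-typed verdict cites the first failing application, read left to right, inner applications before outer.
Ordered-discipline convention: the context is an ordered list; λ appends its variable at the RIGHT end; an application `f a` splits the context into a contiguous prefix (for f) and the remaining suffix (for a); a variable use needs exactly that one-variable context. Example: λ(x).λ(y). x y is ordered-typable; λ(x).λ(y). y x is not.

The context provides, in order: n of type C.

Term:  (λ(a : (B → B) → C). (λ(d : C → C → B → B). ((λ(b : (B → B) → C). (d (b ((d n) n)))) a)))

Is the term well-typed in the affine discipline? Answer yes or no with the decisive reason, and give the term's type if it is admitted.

no — n ×2, d ×2 used more than once (contraction)
usage: n: 2; a (λ-bound): 1; d (λ-bound): 2; b (λ-bound): 1
use order (left to right): d, b, d, n, n, a
typing: well-typed at ((B → B) → C) → (C → C → B → B) → C → B → B
per-discipline verdicts: ordered ✗ | linear ✗ | affine ✗ | relevant ✓ | unrestricted ✓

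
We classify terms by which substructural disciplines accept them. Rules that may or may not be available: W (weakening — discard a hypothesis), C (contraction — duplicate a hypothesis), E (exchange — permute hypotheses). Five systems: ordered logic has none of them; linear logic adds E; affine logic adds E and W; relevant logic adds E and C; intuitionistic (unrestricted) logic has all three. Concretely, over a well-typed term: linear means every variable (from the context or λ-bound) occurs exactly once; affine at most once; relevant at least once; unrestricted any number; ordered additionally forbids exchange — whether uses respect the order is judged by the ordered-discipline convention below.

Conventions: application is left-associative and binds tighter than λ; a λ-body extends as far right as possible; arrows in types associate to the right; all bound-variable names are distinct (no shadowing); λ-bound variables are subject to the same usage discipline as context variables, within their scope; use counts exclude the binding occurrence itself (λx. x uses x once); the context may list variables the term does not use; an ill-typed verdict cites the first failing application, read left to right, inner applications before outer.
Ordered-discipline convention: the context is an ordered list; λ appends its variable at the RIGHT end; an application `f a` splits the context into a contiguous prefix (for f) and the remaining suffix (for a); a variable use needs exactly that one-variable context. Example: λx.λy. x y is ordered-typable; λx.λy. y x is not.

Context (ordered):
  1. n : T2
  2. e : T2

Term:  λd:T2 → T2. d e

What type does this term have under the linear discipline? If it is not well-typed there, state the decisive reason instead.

not well-typed under linear — unused: n — weakening required
counts: n=0, e=1, d (bound)=1
use order (left to right): d, e
typing: well-typed — term : (T2 → T2) → T2
all disciplines: ordered ✗, linear ✗, affine ✓, relevant ✗, unrestricted ✓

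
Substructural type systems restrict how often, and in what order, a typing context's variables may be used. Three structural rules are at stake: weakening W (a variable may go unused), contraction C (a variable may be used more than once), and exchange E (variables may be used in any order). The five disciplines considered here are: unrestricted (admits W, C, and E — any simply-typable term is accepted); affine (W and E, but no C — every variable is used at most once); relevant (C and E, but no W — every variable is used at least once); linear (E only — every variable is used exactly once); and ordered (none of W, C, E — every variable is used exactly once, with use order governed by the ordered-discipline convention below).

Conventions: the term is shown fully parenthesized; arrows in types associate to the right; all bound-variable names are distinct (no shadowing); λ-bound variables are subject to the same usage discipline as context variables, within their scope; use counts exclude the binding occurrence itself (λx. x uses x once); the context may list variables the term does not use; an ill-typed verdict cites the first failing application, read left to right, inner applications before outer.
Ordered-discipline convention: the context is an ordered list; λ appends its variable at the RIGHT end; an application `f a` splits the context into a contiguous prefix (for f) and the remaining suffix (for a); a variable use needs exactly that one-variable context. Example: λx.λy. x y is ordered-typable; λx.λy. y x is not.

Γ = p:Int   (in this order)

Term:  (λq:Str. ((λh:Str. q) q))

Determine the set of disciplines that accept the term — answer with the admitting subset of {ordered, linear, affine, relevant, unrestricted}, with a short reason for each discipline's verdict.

admitted by: unrestricted
usage: p=0; q [bound]=2; h [bound]=0
left-to-right use order: q, q
typing: well-typed at Str → Str
ordered: ✗ — needs contraction — q ×2; p, h never used (weakening)
linear: ✗ — needs contraction — q ×2; p, h never used (weakening)
affine: ✗ — needs contraction — q ×2
relevant: ✗ — p, h never used (weakening)
unrestricted: ✓ — simply typable at Str → Str; W, C, E all held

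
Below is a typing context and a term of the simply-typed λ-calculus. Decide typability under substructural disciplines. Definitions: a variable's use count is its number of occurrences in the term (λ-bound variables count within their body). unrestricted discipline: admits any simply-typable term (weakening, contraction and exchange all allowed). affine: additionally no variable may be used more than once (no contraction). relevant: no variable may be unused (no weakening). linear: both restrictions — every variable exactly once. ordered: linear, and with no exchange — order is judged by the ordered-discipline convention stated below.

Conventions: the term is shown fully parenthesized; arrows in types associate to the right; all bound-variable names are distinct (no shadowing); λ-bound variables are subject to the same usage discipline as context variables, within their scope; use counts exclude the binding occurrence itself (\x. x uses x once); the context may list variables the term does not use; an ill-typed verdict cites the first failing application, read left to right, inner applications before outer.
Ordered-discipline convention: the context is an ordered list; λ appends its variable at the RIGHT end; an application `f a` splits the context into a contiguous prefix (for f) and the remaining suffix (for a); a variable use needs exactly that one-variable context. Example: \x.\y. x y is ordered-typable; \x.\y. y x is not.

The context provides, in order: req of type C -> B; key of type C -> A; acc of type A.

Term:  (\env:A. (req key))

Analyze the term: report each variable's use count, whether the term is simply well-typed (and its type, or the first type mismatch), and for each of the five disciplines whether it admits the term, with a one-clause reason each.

variable uses: req: 1, key: 1, acc: 0, env [bound]: 0
use order (left to right): req, key
typing: ill-typed: an application expects C but receives C -> A
ordered: ✗, the type mismatch rejects it
linear: ✗, not simply typable
affine: ✗, fails simple typing
relevant: ✗, a type mismatch blocks all five
unrestricted: ✗, the type mismatch rejects it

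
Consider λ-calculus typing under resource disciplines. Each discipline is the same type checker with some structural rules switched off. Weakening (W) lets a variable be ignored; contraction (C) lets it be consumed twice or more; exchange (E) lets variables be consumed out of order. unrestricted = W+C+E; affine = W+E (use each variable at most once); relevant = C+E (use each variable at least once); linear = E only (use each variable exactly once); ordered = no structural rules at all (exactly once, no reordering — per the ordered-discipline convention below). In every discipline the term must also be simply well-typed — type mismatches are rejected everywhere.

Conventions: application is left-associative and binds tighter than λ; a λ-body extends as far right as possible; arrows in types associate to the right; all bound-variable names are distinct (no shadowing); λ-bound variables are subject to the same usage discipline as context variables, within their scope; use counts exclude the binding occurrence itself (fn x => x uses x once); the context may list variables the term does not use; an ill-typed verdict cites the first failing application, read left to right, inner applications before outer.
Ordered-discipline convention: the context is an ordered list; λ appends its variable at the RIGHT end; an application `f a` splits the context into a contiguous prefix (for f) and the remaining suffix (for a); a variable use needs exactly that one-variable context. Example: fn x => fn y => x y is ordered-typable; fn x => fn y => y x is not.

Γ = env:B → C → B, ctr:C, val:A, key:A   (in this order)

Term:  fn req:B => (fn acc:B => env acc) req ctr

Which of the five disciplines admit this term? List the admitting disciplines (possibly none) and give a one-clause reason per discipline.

admitted by: affine, unrestricted
counts: env=1, ctr=1, val=0, key=0, req (bound)=1, acc (bound)=1
use order (left to right): env, acc, req, ctr
typing: well-typed — term : B → B
ordered: ✗ — val, key never used (weakening)
linear: ✗ — val, key never used (weakening)
affine: ✓ — env, ctr, val, key, req, acc: no repeats, contraction unneeded
relevant: ✗ — val, key never used (weakening)
unrestricted: ✓ — well-typed at B → B; no restrictions here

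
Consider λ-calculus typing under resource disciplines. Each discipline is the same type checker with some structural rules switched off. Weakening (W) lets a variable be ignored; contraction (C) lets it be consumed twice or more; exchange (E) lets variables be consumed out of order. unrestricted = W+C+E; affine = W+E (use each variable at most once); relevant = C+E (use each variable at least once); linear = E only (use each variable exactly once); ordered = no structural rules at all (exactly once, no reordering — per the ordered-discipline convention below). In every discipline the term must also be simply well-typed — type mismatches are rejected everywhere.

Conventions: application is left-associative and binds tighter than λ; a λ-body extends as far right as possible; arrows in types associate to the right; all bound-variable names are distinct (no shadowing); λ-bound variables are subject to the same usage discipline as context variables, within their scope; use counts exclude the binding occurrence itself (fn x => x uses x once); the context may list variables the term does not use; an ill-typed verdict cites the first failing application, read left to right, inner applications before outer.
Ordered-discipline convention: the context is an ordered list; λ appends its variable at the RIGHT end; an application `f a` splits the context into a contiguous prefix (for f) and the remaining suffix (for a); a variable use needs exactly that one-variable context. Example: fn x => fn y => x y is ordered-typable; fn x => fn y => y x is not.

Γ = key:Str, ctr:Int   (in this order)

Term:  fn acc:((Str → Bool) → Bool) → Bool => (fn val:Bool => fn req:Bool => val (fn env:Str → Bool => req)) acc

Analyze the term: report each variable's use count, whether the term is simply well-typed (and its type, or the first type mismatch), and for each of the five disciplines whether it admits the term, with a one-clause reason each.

counts: key: 0×, ctr: 0×, acc [bound]: 1×, val [bound]: 1×, req [bound]: 1×, env [bound]: 0×
left-to-right use order: val, req, acc
typing: ill-typed: applying a non-function (Bool)
ordered: ✗ — a type mismatch blocks all five
linear: ✗ — the type mismatch rejects it
affine: ✗ — not simply typable
relevant: ✗ — fails simple typing
unrestricted: ✗ — a type mismatch blocks all five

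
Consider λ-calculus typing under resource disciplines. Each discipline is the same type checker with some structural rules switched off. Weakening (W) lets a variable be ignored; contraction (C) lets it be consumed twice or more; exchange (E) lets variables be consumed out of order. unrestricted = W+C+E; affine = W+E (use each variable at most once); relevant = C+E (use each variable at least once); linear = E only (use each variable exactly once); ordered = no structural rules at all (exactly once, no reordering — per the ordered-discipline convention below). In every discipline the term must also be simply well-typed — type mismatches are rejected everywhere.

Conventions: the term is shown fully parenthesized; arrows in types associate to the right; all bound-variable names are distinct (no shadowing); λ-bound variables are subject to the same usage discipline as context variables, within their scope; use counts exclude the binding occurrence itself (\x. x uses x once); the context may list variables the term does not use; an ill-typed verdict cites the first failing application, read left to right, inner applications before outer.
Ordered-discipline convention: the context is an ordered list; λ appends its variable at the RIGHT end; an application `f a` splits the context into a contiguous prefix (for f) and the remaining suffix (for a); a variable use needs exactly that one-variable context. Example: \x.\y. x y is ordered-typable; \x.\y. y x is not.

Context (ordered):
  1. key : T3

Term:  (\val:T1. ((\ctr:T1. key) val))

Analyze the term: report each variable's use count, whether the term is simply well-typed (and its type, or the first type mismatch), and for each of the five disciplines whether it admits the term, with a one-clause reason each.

counts: key=1, val (λ-bound)=1, ctr (λ-bound)=0
left-to-right use order: key, val
typing: the term checks, with type T1 → T3
ordered: ✗, ctr left unused
linear: ✗, ctr left unused
affine: ✓, no duplicate uses among key, val, ctr
relevant: ✗, ctr left unused
unrestricted: ✓, simply typable at T1 → T3; W, C, E all held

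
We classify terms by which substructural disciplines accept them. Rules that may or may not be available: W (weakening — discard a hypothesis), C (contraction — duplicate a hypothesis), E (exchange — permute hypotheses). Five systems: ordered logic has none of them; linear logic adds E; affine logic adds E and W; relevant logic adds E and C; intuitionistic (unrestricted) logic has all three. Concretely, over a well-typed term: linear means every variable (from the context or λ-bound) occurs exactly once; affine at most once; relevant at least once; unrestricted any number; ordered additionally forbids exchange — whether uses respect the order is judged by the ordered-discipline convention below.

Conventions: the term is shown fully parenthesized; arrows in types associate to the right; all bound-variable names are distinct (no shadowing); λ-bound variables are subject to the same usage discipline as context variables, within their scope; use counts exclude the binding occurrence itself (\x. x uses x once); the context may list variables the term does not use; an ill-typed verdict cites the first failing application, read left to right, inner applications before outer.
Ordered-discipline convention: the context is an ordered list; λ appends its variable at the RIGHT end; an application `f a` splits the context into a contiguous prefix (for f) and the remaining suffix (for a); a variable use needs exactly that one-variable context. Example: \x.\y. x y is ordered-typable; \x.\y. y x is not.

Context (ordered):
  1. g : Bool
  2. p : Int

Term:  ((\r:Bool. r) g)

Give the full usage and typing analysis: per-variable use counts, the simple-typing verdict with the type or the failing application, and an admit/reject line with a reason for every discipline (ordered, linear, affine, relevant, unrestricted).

use counts: g ×1, p ×0, r (bound) ×1
uses in reading order: r, g
typing: the term checks, with type Bool
ordered: ✗, unused: p — weakening required
linear: ✗, unused: p — weakening required
affine: ✓, none of g, p, r used more than once
relevant: ✗, unused: p — weakening required
unrestricted: ✓, well-typed at Bool; no restrictions here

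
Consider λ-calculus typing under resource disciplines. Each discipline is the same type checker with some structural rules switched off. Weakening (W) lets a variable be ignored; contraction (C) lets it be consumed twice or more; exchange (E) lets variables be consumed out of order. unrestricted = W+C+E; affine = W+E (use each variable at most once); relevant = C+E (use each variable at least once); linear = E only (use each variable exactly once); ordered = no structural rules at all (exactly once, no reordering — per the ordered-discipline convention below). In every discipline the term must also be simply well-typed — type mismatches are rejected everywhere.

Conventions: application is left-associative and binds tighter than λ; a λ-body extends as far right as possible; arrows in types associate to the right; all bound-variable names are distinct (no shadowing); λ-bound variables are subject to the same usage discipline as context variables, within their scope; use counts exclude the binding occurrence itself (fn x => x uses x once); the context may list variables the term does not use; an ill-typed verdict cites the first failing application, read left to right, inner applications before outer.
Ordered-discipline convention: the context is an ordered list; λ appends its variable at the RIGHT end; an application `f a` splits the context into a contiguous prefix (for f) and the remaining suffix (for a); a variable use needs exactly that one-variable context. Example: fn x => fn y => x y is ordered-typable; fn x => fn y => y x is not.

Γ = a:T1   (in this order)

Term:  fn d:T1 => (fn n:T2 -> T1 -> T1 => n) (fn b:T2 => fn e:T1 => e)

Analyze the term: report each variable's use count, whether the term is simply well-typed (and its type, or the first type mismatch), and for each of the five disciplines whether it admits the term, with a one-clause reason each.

counts: a: 0, d (bound): 0, n (bound): 1, b (bound): 0, e (bound): 1
use order (left to right): n, e
typing: well-typed at T1 -> T2 -> T1 -> T1
ordered: ✗ — unused: a, d, b — weakening required
linear: ✗ — unused: a, d, b — weakening required
affine: ✓ — at most one use each (a, d, n, b, e)
relevant: ✗ — unused: a, d, b — weakening required
unrestricted: ✓ — type-checks (T1 -> T2 -> T1 -> T1) and nothing is barred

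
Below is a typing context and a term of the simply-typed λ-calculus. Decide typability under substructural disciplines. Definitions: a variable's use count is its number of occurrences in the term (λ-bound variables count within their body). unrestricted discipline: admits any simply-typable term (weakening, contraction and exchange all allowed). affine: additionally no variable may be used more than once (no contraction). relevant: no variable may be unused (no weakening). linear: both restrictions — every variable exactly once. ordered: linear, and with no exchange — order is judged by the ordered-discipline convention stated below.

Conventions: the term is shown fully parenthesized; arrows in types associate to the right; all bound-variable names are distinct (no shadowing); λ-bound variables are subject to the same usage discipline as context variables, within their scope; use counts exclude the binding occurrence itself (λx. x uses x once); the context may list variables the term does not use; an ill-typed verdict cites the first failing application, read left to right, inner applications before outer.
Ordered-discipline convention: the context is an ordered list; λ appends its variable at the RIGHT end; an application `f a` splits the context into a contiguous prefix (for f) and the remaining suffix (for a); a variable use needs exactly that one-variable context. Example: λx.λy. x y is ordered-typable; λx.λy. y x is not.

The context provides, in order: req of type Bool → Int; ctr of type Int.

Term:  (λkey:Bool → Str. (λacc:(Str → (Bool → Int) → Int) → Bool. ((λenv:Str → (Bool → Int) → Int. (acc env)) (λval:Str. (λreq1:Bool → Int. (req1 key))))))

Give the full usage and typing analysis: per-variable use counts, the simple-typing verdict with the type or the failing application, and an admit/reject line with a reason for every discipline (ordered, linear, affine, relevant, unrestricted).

usage: req: 0, ctr: 0, key (λ-bound): 1, acc (λ-bound): 1, env (λ-bound): 1, val (λ-bound): 0, req1 (λ-bound): 1
left-to-right use order: acc, env, req1, key
typing: ill-typed: an application expects Bool but receives Bool → Str
ordered: ✗ — the type mismatch rejects it
linear: ✗ — not simply typable
affine: ✗ — fails simple typing
relevant: ✗ — a type mismatch blocks all five
unrestricted: ✗ — the type mismatch rejects it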